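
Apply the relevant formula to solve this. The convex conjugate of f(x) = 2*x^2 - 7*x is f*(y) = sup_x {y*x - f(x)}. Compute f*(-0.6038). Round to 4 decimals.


f*(y) = sup_x {y*x - a*x^2 - b*x} = sup_x {(y-b)*x - a*x^2}
FOC: (y - b) - 2a*x = 0 => x* = (y - b)/(2a)
x* = (-0.6038 + 7)/(2*2) = 1.5991
f*(-0.6038) = (y-b)^2/(4a) = (-0.6038 + 7)^2/(4*2)
= 40.9114/8 = 5.1139


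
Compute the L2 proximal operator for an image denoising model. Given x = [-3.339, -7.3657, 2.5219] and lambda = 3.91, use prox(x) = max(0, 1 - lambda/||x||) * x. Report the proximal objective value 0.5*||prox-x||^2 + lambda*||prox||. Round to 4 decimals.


Step 1: Compute ||x||.
||x|| = 8.4713
Step 2: Compute scaling factor.
scale = max(0, 1 - 3.91/8.4713) = 0.5384
Step 3: prox(x) = [-1.7979, -3.966, 1.3579]
||prox(x)|| = 4.5613
Step 4: Proximal objective.
0.5*||prox-x||^2 = 7.6441
lambda*||prox|| = 17.8347
Total = 25.4786


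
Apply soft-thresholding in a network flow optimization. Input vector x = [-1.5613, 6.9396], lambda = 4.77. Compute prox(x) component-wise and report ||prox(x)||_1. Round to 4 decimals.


Soft-thresholding with lambda = 4.77:
prox(-1.5613) = sign(-1.5613)*max(|-1.5613| - 4.77, 0) = 0.0
prox(6.9396) = sign(6.9396)*max(|6.9396| - 4.77, 0) = 2.1696
prox(x) = [0.0, 2.1696]
||prox(x)||_1 = 0.0 + 2.1696 = 2.1696


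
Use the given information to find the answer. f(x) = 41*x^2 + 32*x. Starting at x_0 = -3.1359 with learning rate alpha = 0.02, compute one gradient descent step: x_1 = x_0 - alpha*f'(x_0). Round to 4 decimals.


We compute the gradient at x_0 and apply the update.
f'(x) = 82*x + 32
f'(-3.1359) = 82*-3.1359 + 32 = -225.1438
x_1 = -3.1359 - 0.02*-225.1438 = 1.367


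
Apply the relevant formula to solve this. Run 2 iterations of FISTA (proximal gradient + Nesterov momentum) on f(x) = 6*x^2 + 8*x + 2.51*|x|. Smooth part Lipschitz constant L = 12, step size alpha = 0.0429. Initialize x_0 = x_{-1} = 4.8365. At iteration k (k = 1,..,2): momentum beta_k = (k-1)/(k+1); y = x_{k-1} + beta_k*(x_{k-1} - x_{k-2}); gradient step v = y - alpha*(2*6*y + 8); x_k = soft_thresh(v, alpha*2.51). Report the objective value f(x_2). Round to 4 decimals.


FISTA on f(x) = 6*x^2 + 8*x + 2.51*|x|
L = 12, alpha = 0.0429
Iteration 1: beta = 0.0, y = 4.8365 + 0.0*(4.8365 - 4.8365) = 4.8365
  grad(y) = 66.038, v = y - alpha*grad = 2.0035
  prox(v) = soft_thresh(2.0035, 0.1077) = 1.8958
Iteration 2: beta = 0.3333, y = 1.8958 + 0.3333*(1.8958 - 4.8365) = 0.9156
  grad(y) = 18.9867, v = y - alpha*grad = 0.101
  prox(v) = soft_thresh(0.101, 0.1077) = 0.0
f(x_2) = 6*0.0^2 + 8*0.0 + 2.51*|0.0| = 0.0


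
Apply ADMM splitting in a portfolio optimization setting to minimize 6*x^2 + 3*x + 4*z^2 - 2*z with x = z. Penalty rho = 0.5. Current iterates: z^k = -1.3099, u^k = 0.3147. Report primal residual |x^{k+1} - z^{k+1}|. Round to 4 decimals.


ADMM iteration with rho = 0.5, z^k = -1.3099, u^k = 0.3147
Step 1: x-update.
Minimize 6*x^2 + 3*x + (0.5/2)*(x + 1.3099 + 0.3147)^2
FOC: (2*6 + 0.5)*x = -3 + 0.5*(-1.3099 - 0.3147)
x^{k+1} = -0.305
Step 2: z-update.
Minimize 4*z^2 - 2*z + (0.5/2)*(-0.305 - z + 0.3147)^2
FOC: (2*4 + 0.5)*z = 2 + 0.5*(-0.305 + 0.3147)
z^{k+1} = 0.2359
Step 3: u-update.
u^{k+1} = 0.3147 - 0.305 - 0.2359 = -0.2261
Step 4: Primal residual = |-0.305 - 0.2359| = 0.5408


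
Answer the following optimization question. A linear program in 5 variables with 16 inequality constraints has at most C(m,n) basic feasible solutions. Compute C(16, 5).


Each vertex corresponds to some choice of n active constraints out of m, so the number of vertices is at most C(m, n) = m! / (n!(m-n)!).
m = 16, n = 5
Numerator: 16 * 15 * 14 * 13 * 12
Denominator: 5! = 120
C(16, 5) = 4368


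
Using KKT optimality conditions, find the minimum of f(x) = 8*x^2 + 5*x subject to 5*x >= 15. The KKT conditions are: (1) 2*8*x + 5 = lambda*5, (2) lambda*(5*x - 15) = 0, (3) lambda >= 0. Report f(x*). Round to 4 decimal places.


Step 1: Try lambda = 0 (constraint inactive).
x_unc = -5/(2*8) = -0.3125
Check: 5*-0.3125 = -1.5625 < 15 -- violated!
Step 2: Constraint must be active: 5*x = 15
x* = 15/5 = 3.0
lambda = (2*8*3.0 + 5)/5 = 10.6
Step 3: Compute optimal value.
f(x*) = 8*3.0^2 + 5*3.0 = 87.0


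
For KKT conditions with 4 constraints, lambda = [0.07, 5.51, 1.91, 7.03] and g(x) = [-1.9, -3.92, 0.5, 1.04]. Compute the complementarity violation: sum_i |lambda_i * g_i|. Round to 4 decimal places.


KKT complementary slackness check:
lambda_1 * g_1 = 0.07 * -1.9 = -0.133
lambda_2 * g_2 = 5.51 * -3.92 = -21.5992
lambda_3 * g_3 = 1.91 * 0.5 = 0.955
lambda_4 * g_4 = 7.03 * 1.04 = 7.3112
Total violation = 0.133 + 21.5992 + 0.955 + 7.3112 = 29.9984


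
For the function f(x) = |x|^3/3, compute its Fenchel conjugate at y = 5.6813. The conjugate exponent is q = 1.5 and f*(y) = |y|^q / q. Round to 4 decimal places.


The conjugate exponent q satisfies 1/p + 1/q = 1.
p = 3, so q = 3/(3 - 1) = 1.5
|y|^q = 5.6813^1.5 = 13.5416
f*(5.6813) = 13.5416 / 1.5 = 9.0278


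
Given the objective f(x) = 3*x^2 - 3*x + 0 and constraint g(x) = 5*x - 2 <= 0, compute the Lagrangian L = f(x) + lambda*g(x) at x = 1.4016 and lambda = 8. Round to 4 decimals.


Step 1: Evaluate f(x).
f(1.4016) = 3*1.4016^2 - 3*1.4016 + 0 = 1.6886
Step 2: Evaluate g(x).
g(1.4016) = 5*1.4016 - 2 = 5.008
Step 3: Compute Lagrangian.
L = 1.6886 + 8*5.008 = 41.7526


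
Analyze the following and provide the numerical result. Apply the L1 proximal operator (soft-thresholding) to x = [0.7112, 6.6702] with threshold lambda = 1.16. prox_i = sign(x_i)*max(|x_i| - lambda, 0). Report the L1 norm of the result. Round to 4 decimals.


Soft-thresholding with lambda = 1.16:
prox(0.7112) = sign(0.7112)*max(|0.7112| - 1.16, 0) = 0.0
prox(6.6702) = sign(6.6702)*max(|6.6702| - 1.16, 0) = 5.5102
prox(x) = [0.0, 5.5102]
||prox(x)||_1 = 0.0 + 5.5102 = 5.5102


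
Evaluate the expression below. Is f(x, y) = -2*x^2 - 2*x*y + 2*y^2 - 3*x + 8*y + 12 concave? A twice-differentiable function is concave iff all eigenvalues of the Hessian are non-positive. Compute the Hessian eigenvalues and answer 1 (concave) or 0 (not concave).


The Hessian of f(x,y) = -2*x^2 - 2*x*y + 2*y^2 - 3*x + 8*y + 12 is:
H = [[-4, -2], [-2, 4]]
Trace = -4 + 4 = 0
Determinant = -4*4 - (-2)^2 = -20
Discriminant = (0)^2 - 4*-20 = 80.0
Eigenvalues: lambda_1 = -4.4721, lambda_2 = 4.4721
The function is not concave.

0


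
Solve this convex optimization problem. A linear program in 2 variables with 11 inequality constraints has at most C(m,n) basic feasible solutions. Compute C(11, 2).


Each vertex corresponds to some choice of n active constraints out of m, so the number of vertices is at most C(m, n) = m! / (n!(m-n)!).
m = 11, n = 2
Numerator: 11 * 10
Denominator: 2! = 2
C(11, 2) = 55


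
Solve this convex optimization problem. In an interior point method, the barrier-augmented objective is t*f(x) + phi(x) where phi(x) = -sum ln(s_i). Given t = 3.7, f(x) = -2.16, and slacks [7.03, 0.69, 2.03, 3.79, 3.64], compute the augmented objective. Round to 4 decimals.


Step 1: Compute log-barrier.
ln values: [1.9502, -0.3711, 0.708, 1.3324, 1.292]
phi = -(1.9502 - 0.3711 + 0.708 + 1.3324 + 1.292) = -4.9115
Step 2: Compute augmented objective.
t*f(x) = 3.7*-2.16 = -7.992
Total = -7.992 - 4.9115 = -12.9035


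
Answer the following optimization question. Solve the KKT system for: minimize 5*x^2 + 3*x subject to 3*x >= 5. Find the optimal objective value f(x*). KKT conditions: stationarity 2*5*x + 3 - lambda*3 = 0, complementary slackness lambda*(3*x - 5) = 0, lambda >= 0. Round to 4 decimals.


Step 1: Try lambda = 0 (constraint inactive).
x_unc = -3/(2*5) = -0.3
Check: 3*-0.3 = -0.9 < 5 -- violated!
Step 2: Constraint must be active: 3*x = 5
x* = 5/3 = 1.6667 (rounded; the exact value 5/3 is used below)
lambda = (2*5*(5/3) + 3)/3 = 6.5556
Step 3: Compute optimal value.
f(x*) = 5*(5/3)^2 + 3*(5/3) = 18.8889


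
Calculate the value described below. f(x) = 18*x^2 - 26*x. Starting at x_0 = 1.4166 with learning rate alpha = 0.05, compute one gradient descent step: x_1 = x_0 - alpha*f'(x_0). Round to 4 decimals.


We compute the gradient at x_0 and apply the update.
f'(x) = 36*x - 26
f'(1.4166) = 36*1.4166 - 26 = 24.9976
x_1 = 1.4166 - 0.05*24.9976 = 0.1667


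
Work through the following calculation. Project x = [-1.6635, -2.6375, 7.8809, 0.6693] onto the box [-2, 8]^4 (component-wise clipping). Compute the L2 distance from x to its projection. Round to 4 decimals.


Project each component onto [-2, 8].
clip(-1.6635) = -1.6635, clip(-2.6375) = -2.0, clip(7.8809) = 7.8809, clip(0.6693) = 0.6693
Projection = [-1.6635, -2.0, 7.8809, 0.6693]
Squared diffs: [0.0, 0.4064, 0.0, 0.0]
Distance = sqrt(0.4064) = 0.6375


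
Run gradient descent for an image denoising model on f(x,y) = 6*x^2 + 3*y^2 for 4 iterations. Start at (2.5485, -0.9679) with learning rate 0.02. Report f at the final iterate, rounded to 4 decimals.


Gradient descent on f(x,y) = 6*x^2 + 3*y^2.
Starting point: (2.5485, -0.9679), alpha = 0.02
Step 1: grad_x = 2*6*2.5485 = 30.582, grad_y = 2*3*-0.9679 = -5.8074
  x_1 = 2.5485 - 0.02*30.582 = 1.9369
  y_1 = -0.9679 - 0.02*-5.8074 = -0.8518
Step 2: grad_x = 2*6*1.9369 = 23.2423, grad_y = 2*3*-0.8518 = -5.1105
  x_2 = 1.9369 - 0.02*23.2423 = 1.472
  y_2 = -0.8518 - 0.02*-5.1105 = -0.7495
Step 3: grad_x = 2*6*1.472 = 17.6642, grad_y = 2*3*-0.7495 = -4.4973
  x_3 = 1.472 - 0.02*17.6642 = 1.1187
  y_3 = -0.7495 - 0.02*-4.4973 = -0.6596
Step 4: grad_x = 2*6*1.1187 = 13.4248, grad_y = 2*3*-0.6596 = -3.9576
  x_4 = 1.1187 - 0.02*13.4248 = 0.8502
  y_4 = -0.6596 - 0.02*-3.9576 = -0.5804
f(0.8502, -0.5804) = 6*0.8502^2 + 3*(-0.5804)^2 = 5.3481


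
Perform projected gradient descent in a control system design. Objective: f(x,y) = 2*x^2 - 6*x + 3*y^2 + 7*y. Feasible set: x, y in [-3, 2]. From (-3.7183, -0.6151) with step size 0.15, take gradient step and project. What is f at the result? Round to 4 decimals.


Step 1: Compute gradient at (-3.7183, -0.6151).
grad_x = 2*2*-3.7183 - 6 = -20.8732
grad_y = 2*3*-0.6151 + 7 = 3.3094
Step 2: Gradient step.
x_raw = -3.7183 - 0.15*-20.8732 = -0.5873
y_raw = -0.6151 - 0.15*3.3094 = -1.1115
Step 3: Project onto [-3, 2].
x_proj = clip(-0.5873) = -0.5873
y_proj = clip(-1.1115) = -1.1115
Step 4: Evaluate f.
f(-0.5873, -1.1115) = 0.1396


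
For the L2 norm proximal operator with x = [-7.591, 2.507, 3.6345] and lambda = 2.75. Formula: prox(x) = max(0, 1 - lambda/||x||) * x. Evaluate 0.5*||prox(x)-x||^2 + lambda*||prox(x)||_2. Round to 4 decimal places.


Step 1: Compute ||x||.
||x|| = 8.7817
Step 2: Compute scaling factor.
scale = max(0, 1 - 2.75/8.7817) = 0.6868
Step 3: prox(x) = [-5.2139, 1.7219, 2.4963]
||prox(x)|| = 6.0317
Step 4: Proximal objective.
0.5*||prox-x||^2 = 3.7813
lambda*||prox|| = 16.5872
Total = 20.3684


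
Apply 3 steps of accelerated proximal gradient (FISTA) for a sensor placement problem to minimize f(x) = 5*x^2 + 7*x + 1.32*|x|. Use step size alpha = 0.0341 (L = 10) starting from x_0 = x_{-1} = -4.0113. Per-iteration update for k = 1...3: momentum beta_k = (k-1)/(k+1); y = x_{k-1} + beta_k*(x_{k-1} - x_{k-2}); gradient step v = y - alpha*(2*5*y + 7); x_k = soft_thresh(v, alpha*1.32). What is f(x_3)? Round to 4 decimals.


FISTA on f(x) = 5*x^2 + 7*x + 1.32*|x|
L = 10, alpha = 0.0341
Iteration 1: beta = 0.0, y = -4.0113 + 0.0*(-4.0113 + 4.0113) = -4.0113
  grad(y) = -33.113, v = y - alpha*grad = -2.8821
  prox(v) = soft_thresh(-2.8821, 0.045) = -2.8371
Iteration 2: beta = 0.3333, y = -2.8371 + 0.3333*(-2.8371 + 4.0113) = -2.4457
  grad(y) = -17.4575, v = y - alpha*grad = -1.8504
  prox(v) = soft_thresh(-1.8504, 0.045) = -1.8054
Iteration 3: beta = 0.5, y = -1.8054 + 0.5*(-1.8054 + 2.8371) = -1.2896
  grad(y) = -5.8958, v = y - alpha*grad = -1.0885
  prox(v) = soft_thresh(-1.0885, 0.045) = -1.0435
f(x_3) = 5*(-1.0435)^2 + 7*(-1.0435) + 1.32*|-1.0435| = -0.4825


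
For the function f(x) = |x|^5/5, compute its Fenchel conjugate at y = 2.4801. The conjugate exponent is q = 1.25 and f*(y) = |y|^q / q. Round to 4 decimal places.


The conjugate exponent q satisfies 1/p + 1/q = 1.
p = 5, so q = 5/(5 - 1) = 1.25
|y|^q = 2.4801^1.25 = 3.1123
f*(2.4801) = 3.1123 / 1.25 = 2.4899


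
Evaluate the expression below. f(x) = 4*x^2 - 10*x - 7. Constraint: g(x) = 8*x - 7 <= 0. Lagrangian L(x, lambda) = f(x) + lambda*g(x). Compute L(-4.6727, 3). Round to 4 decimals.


Step 1: Evaluate f(x).
f(-4.6727) = 4*(-4.6727)^2 - 10*(-4.6727) - 7 = 127.0635
Step 2: Evaluate g(x).
g(-4.6727) = 8*-4.6727 - 7 = -44.3816
Step 3: Compute Lagrangian.
L = 127.0635 + 3*-44.3816 = -6.0813


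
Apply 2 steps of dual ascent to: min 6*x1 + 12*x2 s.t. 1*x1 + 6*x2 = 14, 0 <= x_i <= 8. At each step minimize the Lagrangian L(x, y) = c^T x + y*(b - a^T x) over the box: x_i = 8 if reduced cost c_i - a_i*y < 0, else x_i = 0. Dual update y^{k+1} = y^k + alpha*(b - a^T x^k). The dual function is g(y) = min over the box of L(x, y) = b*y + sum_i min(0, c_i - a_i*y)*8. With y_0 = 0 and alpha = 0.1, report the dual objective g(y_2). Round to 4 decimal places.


Dual ascent for LP: min 6*x1 + 12*x2, 1*x1 + 6*x2 = 14, 0 <= x_i <= 8
Step 1: y^k = 0.0, reduced costs: (6.0, 12.0)
  x^k = (0.0, 0.0), subgradient = b - a^T x = 14.0
  y^{k+1} = 0.0 + 0.1*14.0 = 1.4
Step 2: y^k = 1.4, reduced costs: (4.6, 3.6)
  x^k = (0.0, 0.0), subgradient = b - a^T x = 14.0
  y^{k+1} = 1.4 + 0.1*14.0 = 2.8
Dual objective at y_2 = 2.8: reduced costs (3.2, -4.8), box minimizer x = (0.0, 8.0)
g(y_2) = b*y + (c1 - a1*y)*x1 + (c2 - a2*y)*x2 = 14*2.8 + 3.2*0.0 + (-4.8)*8.0 = 39.2 + 0.0 - 38.4 = 0.8


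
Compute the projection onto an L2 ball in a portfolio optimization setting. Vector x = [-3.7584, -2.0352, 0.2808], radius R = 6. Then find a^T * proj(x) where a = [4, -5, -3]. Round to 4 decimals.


Step 1: Compute ||x|| (intermediates to 6 decimals).
||x|| = sqrt((-3.7584)^2 + (-2.0352)^2 + 0.2808^2) = 4.283277
Step 2: Project.
Since ||x|| <= R, proj = x (no scaling needed).
proj(x) = [-3.7584, -2.0352, 0.2808]
Step 3: Dot product.
a^T * proj(x) = 4*(-3.7584) - 5*(-2.0352) - 3*0.2808 = -5.7


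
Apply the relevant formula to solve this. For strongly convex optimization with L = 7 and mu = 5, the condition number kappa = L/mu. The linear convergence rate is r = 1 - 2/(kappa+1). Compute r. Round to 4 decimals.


Step 1: Compute the condition number.
kappa = L/mu = 7/5 = 1.4
Step 2: Compute the convergence rate.
r = 1 - 2/(kappa + 1) = 1 - 2*mu/(L + mu) = (L - mu)/(L + mu) = 2/12 = 0.1667


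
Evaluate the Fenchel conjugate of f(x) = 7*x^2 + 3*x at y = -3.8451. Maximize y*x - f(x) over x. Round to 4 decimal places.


f*(y) = sup_x {y*x - a*x^2 - b*x} = sup_x {(y-b)*x - a*x^2}
FOC: (y - b) - 2a*x = 0 => x* = (y - b)/(2a)
x* = (-3.8451 - 3)/(2*7) = -0.4889
f*(-3.8451) = (y-b)^2/(4a) = (-3.8451 - 3)^2/(4*7)
= 46.8554/28 = 1.6734


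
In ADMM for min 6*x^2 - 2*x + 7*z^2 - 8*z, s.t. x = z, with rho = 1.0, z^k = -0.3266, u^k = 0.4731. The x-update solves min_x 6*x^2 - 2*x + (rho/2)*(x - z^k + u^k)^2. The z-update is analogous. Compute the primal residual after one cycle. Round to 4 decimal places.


ADMM iteration with rho = 1.0, z^k = -0.3266, u^k = 0.4731
Step 1: x-update.
Minimize 6*x^2 - 2*x + (1.0/2)*(x + 0.3266 + 0.4731)^2
FOC: (2*6 + 1.0)*x = 2 + 1.0*(-0.3266 - 0.4731)
x^{k+1} = 0.0923
Step 2: z-update.
Minimize 7*z^2 - 8*z + (1.0/2)*(0.0923 - z + 0.4731)^2
FOC: (2*7 + 1.0)*z = 8 + 1.0*(0.0923 + 0.4731)
z^{k+1} = 0.571
Step 3: u-update.
u^{k+1} = 0.4731 + 0.0923 - 0.571 = -0.0056
Step 4: Primal residual = |0.0923 - 0.571| = 0.4787


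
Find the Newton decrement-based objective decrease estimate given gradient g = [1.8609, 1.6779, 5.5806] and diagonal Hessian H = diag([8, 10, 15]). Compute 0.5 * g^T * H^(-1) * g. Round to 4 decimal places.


Step 1: H is diagonal, so H^(-1) * g = [0.2326, 0.1678, 0.372].
Step 2: g^T H^(-1) g = sum_i g_i^2 / H_ii
  = (1.8609)^2/8 + (1.6779)^2/10 + (5.5806)^2/15
  = 0.4329 + 0.2815 + 2.0762 = 2.7906
Step 3: Objective decrease = 0.5 * g^T H^(-1) g = 1.3953


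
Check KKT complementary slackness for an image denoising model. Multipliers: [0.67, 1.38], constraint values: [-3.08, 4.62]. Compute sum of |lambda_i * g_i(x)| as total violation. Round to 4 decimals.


KKT complementary slackness check:
lambda_1 * g_1 = 0.67 * -3.08 = -2.0636
lambda_2 * g_2 = 1.38 * 4.62 = 6.3756
Total violation = 2.0636 + 6.3756 = 8.4392


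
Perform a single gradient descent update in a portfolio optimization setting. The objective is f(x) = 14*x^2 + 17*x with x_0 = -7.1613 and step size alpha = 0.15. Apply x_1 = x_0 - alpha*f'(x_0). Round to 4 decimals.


We compute the gradient at x_0 and apply the update.
f'(x) = 28*x + 17
f'(-7.1613) = 28*-7.1613 + 17 = -183.5164
x_1 = -7.1613 - 0.15*-183.5164 = 20.3662


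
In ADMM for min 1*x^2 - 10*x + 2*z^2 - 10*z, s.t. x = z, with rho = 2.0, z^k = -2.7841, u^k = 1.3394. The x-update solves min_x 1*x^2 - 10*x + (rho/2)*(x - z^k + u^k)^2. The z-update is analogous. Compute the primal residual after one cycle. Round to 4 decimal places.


ADMM iteration with rho = 2.0, z^k = -2.7841, u^k = 1.3394
Step 1: x-update.
Minimize 1*x^2 - 10*x + (2.0/2)*(x + 2.7841 + 1.3394)^2
FOC: (2*1 + 2.0)*x = 10 + 2.0*(-2.7841 - 1.3394)
x^{k+1} = 0.4383
Step 2: z-update.
Minimize 2*z^2 - 10*z + (2.0/2)*(0.4383 - z + 1.3394)^2
FOC: (2*2 + 2.0)*z = 10 + 2.0*(0.4383 + 1.3394)
z^{k+1} = 2.2592
Step 3: u-update.
u^{k+1} = 1.3394 + 0.4383 - 2.2592 = -0.4816
Step 4: Primal residual = |0.4383 - 2.2592| = 1.821


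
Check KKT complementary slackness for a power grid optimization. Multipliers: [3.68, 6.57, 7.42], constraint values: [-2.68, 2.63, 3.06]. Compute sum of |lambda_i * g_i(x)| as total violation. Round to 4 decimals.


KKT complementary slackness check:
lambda_1 * g_1 = 3.68 * -2.68 = -9.8624
lambda_2 * g_2 = 6.57 * 2.63 = 17.2791
lambda_3 * g_3 = 7.42 * 3.06 = 22.7052
Total violation = 9.8624 + 17.2791 + 22.7052 = 49.8467


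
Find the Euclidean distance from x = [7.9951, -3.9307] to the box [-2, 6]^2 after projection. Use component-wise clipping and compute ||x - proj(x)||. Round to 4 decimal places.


Project each component onto [-2, 6].
clip(7.9951) = 6.0, clip(-3.9307) = -2.0
Projection = [6.0, -2.0]
Squared diffs: [3.9804, 3.7276]
Distance = sqrt(7.708) = 2.7763


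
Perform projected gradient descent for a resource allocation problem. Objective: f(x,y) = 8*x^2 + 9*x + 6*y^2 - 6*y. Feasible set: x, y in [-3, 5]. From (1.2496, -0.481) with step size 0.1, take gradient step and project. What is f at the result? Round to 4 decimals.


Step 1: Compute gradient at (1.2496, -0.481).
grad_x = 2*8*1.2496 + 9 = 28.9936
grad_y = 2*6*-0.481 - 6 = -11.772
Step 2: Gradient step.
x_raw = 1.2496 - 0.1*28.9936 = -1.6498
y_raw = -0.481 - 0.1*-11.772 = 0.6962
Step 3: Project onto [-3, 5].
x_proj = clip(-1.6498) = -1.6498
y_proj = clip(0.6962) = 0.6962
Step 4: Evaluate f.
f(-1.6498, 0.6962) = 5.6568


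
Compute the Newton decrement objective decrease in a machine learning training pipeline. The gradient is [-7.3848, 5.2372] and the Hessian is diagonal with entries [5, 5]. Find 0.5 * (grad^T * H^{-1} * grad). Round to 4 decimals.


Step 1: H is diagonal, so H^(-1) * g = [-1.477, 1.0474].
Step 2: g^T H^(-1) g = sum_i g_i^2 / H_ii
  = (-7.3848)^2/5 + (5.2372)^2/5
  = 10.9071 + 5.4857 = 16.3927
Step 3: Objective decrease = 0.5 * g^T H^(-1) g = 8.1964


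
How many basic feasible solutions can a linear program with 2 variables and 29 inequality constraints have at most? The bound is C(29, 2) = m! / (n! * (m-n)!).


Each vertex corresponds to some choice of n active constraints out of m, so the number of vertices is at most C(m, n) = m! / (n!(m-n)!).
m = 29, n = 2
Numerator: 29 * 28
Denominator: 2! = 2
C(29, 2) = 406


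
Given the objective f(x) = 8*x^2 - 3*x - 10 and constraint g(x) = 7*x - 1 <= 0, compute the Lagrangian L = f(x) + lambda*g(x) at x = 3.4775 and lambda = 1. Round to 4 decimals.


Step 1: Evaluate f(x).
f(3.4775) = 8*3.4775^2 - 3*3.4775 - 10 = 76.3116
Step 2: Evaluate g(x).
g(3.4775) = 7*3.4775 - 1 = 23.3425
Step 3: Compute Lagrangian.
L = 76.3116 + 1*23.3425 = 99.6541


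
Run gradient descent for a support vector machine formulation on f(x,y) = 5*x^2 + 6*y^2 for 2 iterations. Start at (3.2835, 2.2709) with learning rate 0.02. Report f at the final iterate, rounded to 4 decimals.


Gradient descent on f(x,y) = 5*x^2 + 6*y^2.
Starting point: (3.2835, 2.2709), alpha = 0.02
Step 1: grad_x = 2*5*3.2835 = 32.835, grad_y = 2*6*2.2709 = 27.2508
  x_1 = 3.2835 - 0.02*32.835 = 2.6268
  y_1 = 2.2709 - 0.02*27.2508 = 1.7259
Step 2: grad_x = 2*5*2.6268 = 26.268, grad_y = 2*6*1.7259 = 20.7106
  x_2 = 2.6268 - 0.02*26.268 = 2.1014
  y_2 = 1.7259 - 0.02*20.7106 = 1.3117
f(2.1014, 1.3117) = 5*2.1014^2 + 6*1.3117^2 = 32.4031


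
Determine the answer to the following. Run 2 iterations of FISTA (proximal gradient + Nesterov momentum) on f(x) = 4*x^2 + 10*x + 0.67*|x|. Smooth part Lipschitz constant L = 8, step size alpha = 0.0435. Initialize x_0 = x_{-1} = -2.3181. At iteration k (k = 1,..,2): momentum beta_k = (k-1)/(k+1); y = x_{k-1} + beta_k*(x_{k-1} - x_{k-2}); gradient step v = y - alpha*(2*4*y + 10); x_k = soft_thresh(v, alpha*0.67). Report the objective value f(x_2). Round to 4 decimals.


FISTA on f(x) = 4*x^2 + 10*x + 0.67*|x|
L = 8, alpha = 0.0435
Iteration 1: beta = 0.0, y = -2.3181 + 0.0*(-2.3181 + 2.3181) = -2.3181
  grad(y) = -8.5448, v = y - alpha*grad = -1.9464
  prox(v) = soft_thresh(-1.9464, 0.0291) = -1.9173
Iteration 2: beta = 0.3333, y = -1.9173 + 0.3333*(-1.9173 + 2.3181) = -1.7836
  grad(y) = -4.2691, v = y - alpha*grad = -1.5979
  prox(v) = soft_thresh(-1.5979, 0.0291) = -1.5688
f(x_2) = 4*(-1.5688)^2 + 10*(-1.5688) + 0.67*|-1.5688| = -4.7924


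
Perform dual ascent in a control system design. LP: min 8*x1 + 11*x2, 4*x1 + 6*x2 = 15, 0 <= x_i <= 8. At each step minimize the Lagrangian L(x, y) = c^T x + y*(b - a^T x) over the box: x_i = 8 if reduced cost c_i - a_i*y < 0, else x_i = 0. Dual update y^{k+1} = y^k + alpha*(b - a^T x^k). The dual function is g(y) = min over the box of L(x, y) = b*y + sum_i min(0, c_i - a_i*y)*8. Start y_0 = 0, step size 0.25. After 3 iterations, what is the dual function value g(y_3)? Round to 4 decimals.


Dual ascent for LP: min 8*x1 + 11*x2, 4*x1 + 6*x2 = 15, 0 <= x_i <= 8
Step 1: y^k = 0.0, reduced costs: (8.0, 11.0)
  x^k = (0.0, 0.0), subgradient = b - a^T x = 15.0
  y^{k+1} = 0.0 + 0.25*15.0 = 3.75
Step 2: y^k = 3.75, reduced costs: (-7.0, -11.5)
  x^k = (8.0, 8.0), subgradient = b - a^T x = -65.0
  y^{k+1} = 3.75 + 0.25*-65.0 = -12.5
Step 3: y^k = -12.5, reduced costs: (58.0, 86.0)
  x^k = (0.0, 0.0), subgradient = b - a^T x = 15.0
  y^{k+1} = -12.5 + 0.25*15.0 = -8.75
Dual objective at y_3 = -8.75: reduced costs (43.0, 63.5), box minimizer x = (0.0, 0.0)
g(y_3) = b*y + (c1 - a1*y)*x1 + (c2 - a2*y)*x2 = 15*(-8.75) + 43.0*0.0 + 63.5*0.0 = -131.25 + 0.0 + 0.0 = -131.25


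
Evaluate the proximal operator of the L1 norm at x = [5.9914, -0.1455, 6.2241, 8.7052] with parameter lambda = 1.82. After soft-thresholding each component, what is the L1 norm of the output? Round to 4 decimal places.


Soft-thresholding with lambda = 1.82:
prox(5.9914) = sign(5.9914)*max(|5.9914| - 1.82, 0) = 4.1714
prox(-0.1455) = sign(-0.1455)*max(|-0.1455| - 1.82, 0) = 0.0
prox(6.2241) = sign(6.2241)*max(|6.2241| - 1.82, 0) = 4.4041
prox(8.7052) = sign(8.7052)*max(|8.7052| - 1.82, 0) = 6.8852
prox(x) = [4.1714, 0.0, 4.4041, 6.8852]
||prox(x)||_1 = 4.1714 + 0.0 + 4.4041 + 6.8852 = 15.4607


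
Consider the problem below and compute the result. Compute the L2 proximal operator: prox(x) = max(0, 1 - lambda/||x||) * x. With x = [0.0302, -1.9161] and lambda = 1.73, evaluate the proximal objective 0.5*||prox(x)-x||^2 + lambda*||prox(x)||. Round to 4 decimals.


Step 1: Compute ||x||.
||x|| = 1.9163
Step 2: Compute scaling factor.
scale = max(0, 1 - 1.73/1.9163) = 0.0972
Step 3: prox(x) = [0.0029, -0.1863]
||prox(x)|| = 0.1863
Step 4: Proximal objective.
0.5*||prox-x||^2 = 1.4965
lambda*||prox|| = 0.3223
Total = 1.8188


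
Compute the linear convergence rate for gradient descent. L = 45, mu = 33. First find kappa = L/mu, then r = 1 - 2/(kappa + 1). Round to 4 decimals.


Step 1: Compute the condition number.
kappa = L/mu = 45/33 = 1.3636
Step 2: Compute the convergence rate.
r = 1 - 2/(kappa + 1) = 1 - 2*mu/(L + mu) = (L - mu)/(L + mu) = 12/78 = 0.1538


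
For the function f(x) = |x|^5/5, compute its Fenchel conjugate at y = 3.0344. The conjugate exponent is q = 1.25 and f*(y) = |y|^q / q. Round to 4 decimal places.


The conjugate exponent q satisfies 1/p + 1/q = 1.
p = 5, so q = 5/(5 - 1) = 1.25
|y|^q = 3.0344^1.25 = 4.0049
f*(3.0344) = 4.0049 / 1.25 = 3.2039


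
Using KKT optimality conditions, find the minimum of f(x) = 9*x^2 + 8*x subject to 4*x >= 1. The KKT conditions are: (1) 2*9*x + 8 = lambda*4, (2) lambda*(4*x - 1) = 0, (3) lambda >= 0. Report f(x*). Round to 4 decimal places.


Step 1: Try lambda = 0 (constraint inactive).
x_unc = -8/(2*9) = -0.4444
Check: 4*-0.4444 = -1.7776 < 1 -- violated!
Step 2: Constraint must be active: 4*x = 1
x* = 1/4 = 0.25
lambda = (2*9*0.25 + 8)/4 = 3.125
Step 3: Compute optimal value.
f(x*) = 9*0.25^2 + 8*0.25 = 2.5625


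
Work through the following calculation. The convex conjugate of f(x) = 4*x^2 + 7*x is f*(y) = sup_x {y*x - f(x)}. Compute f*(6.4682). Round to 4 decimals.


f*(y) = sup_x {y*x - a*x^2 - b*x} = sup_x {(y-b)*x - a*x^2}
FOC: (y - b) - 2a*x = 0 => x* = (y - b)/(2a)
x* = (6.4682 - 7)/(2*4) = -0.0665
f*(6.4682) = (y-b)^2/(4a) = (6.4682 - 7)^2/(4*4)
= 0.2828/16 = 0.0177


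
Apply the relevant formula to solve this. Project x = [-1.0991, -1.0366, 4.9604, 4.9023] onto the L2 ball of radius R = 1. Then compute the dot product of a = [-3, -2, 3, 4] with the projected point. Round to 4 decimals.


Step 1: Compute ||x|| (intermediates to 6 decimals).
||x|| = sqrt((-1.0991)^2 + (-1.0366)^2 + 4.9604^2 + 4.9023^2) = 7.135872
Step 2: Project.
Since ||x|| > R, scale = R/||x|| = 1/7.135872 = 0.140137, proj(x) = scale * x
proj(x) = [-0.154025, -0.145266, 0.695136, 0.686994]
Step 3: Dot product.
a^T * proj(x) = -3*(-0.154025) - 2*(-0.145266) + 3*0.695136 + 4*0.686994 = 5.586


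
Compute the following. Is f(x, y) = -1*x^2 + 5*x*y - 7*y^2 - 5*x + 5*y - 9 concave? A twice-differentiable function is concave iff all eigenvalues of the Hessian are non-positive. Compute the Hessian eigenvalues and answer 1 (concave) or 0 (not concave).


The Hessian of f(x,y) = -1*x^2 + 5*x*y - 7*y^2 - 5*x + 5*y - 9 is:
H = [[-2, 5], [5, -14]]
Trace = -2 - 14 = -16
Determinant = -2*-14 - (5)^2 = 3
Discriminant = (-16)^2 - 4*3 = 244.0
Eigenvalues: lambda_1 = -15.8102, lambda_2 = -0.1898
The function is concave.

1


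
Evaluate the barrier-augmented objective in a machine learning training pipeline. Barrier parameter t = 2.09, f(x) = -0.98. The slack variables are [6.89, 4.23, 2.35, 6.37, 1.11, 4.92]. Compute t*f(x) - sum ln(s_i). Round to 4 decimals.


Step 1: Compute log-barrier.
ln values: [1.9301, 1.4422, 0.8544, 1.8516, 0.1044, 1.5933]
phi = -(1.9301 + 1.4422 + 0.8544 + 1.8516 + 0.1044 + 1.5933) = -7.776
Step 2: Compute augmented objective.
t*f(x) = 2.09*-0.98 = -2.0482
Total = -2.0482 - 7.776 = -9.8242


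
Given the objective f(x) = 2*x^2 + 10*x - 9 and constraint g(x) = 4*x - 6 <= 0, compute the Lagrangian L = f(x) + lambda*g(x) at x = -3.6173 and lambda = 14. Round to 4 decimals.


Step 1: Evaluate f(x).
f(-3.6173) = 2*(-3.6173)^2 + 10*(-3.6173) - 9 = -19.0033
Step 2: Evaluate g(x).
g(-3.6173) = 4*-3.6173 - 6 = -20.4692
Step 3: Compute Lagrangian.
L = -19.0033 + 14*-20.4692 = -305.5721


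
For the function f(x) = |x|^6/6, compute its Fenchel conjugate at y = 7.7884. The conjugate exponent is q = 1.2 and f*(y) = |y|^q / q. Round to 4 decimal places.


The conjugate exponent q satisfies 1/p + 1/q = 1.
p = 6, so q = 6/(6 - 1) = 1.2
|y|^q = 7.7884^1.2 = 11.7419
f*(7.7884) = 11.7419 / 1.2 = 9.7849


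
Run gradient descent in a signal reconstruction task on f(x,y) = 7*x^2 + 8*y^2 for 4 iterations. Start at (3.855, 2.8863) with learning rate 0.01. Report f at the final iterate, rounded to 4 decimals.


Gradient descent on f(x,y) = 7*x^2 + 8*y^2.
Starting point: (3.855, 2.8863), alpha = 0.01
Step 1: grad_x = 2*7*3.855 = 53.97, grad_y = 2*8*2.8863 = 46.1808
  x_1 = 3.855 - 0.01*53.97 = 3.3153
  y_1 = 2.8863 - 0.01*46.1808 = 2.4245
Step 2: grad_x = 2*7*3.3153 = 46.4142, grad_y = 2*8*2.4245 = 38.7919
  x_2 = 3.3153 - 0.01*46.4142 = 2.8512
  y_2 = 2.4245 - 0.01*38.7919 = 2.0366
Step 3: grad_x = 2*7*2.8512 = 39.9162, grad_y = 2*8*2.0366 = 32.5852
  x_3 = 2.8512 - 0.01*39.9162 = 2.452
  y_3 = 2.0366 - 0.01*32.5852 = 1.7107
Step 4: grad_x = 2*7*2.452 = 34.3279, grad_y = 2*8*1.7107 = 27.3715
  x_4 = 2.452 - 0.01*34.3279 = 2.1087
  y_4 = 1.7107 - 0.01*27.3715 = 1.437
f(2.1087, 1.437) = 7*2.1087^2 + 8*1.437^2 = 47.6467


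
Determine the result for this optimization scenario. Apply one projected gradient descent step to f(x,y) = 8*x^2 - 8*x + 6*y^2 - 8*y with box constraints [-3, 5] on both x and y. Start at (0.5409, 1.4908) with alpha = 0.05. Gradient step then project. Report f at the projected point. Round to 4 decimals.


Step 1: Compute gradient at (0.5409, 1.4908).
grad_x = 2*8*0.5409 - 8 = 0.6544
grad_y = 2*6*1.4908 - 8 = 9.8896
Step 2: Gradient step.
x_raw = 0.5409 - 0.05*0.6544 = 0.5082
y_raw = 1.4908 - 0.05*9.8896 = 0.9963
Step 3: Project onto [-3, 5].
x_proj = clip(0.5082) = 0.5082
y_proj = clip(0.9963) = 0.9963
Step 4: Evaluate f.
f(0.5082, 0.9963) = -4.0141


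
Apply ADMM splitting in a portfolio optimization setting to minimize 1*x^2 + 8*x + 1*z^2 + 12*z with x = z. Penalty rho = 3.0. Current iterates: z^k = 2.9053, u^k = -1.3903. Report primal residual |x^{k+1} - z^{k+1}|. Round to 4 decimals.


ADMM iteration with rho = 3.0, z^k = 2.9053, u^k = -1.3903
Step 1: x-update.
Minimize 1*x^2 + 8*x + (3.0/2)*(x - 2.9053 - 1.3903)^2
FOC: (2*1 + 3.0)*x = -8 + 3.0*(2.9053 + 1.3903)
x^{k+1} = 0.9774
Step 2: z-update.
Minimize 1*z^2 + 12*z + (3.0/2)*(0.9774 - z - 1.3903)^2
FOC: (2*1 + 3.0)*z = -12 + 3.0*(0.9774 - 1.3903)
z^{k+1} = -2.6478
Step 3: u-update.
u^{k+1} = -1.3903 + 0.9774 + 2.6478 = 2.2348
Step 4: Primal residual = |0.9774 + 2.6478| = 3.6251


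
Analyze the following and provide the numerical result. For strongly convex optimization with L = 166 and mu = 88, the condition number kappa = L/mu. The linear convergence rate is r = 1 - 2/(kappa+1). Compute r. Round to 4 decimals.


Step 1: Compute the condition number.
kappa = L/mu = 166/88 = 1.8864
Step 2: Compute the convergence rate.
r = 1 - 2/(kappa + 1) = 1 - 2*mu/(L + mu) = (L - mu)/(L + mu) = 78/254 = 0.3071


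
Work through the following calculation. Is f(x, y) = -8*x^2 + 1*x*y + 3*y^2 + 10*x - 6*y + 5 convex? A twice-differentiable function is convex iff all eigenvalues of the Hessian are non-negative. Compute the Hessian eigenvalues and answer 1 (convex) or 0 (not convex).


The Hessian of f(x,y) = -8*x^2 + 1*x*y + 3*y^2 + 10*x - 6*y + 5 is:
H = [[-16, 1], [1, 6]]
Trace = -16 + 6 = -10
Determinant = -16*6 - (1)^2 = -97
Discriminant = (-10)^2 - 4*-97 = 488.0
Eigenvalues: lambda_1 = -16.0454, lambda_2 = 6.0454
The function is not convex.

0


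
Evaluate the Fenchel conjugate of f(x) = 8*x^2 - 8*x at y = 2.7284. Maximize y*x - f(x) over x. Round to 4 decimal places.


f*(y) = sup_x {y*x - a*x^2 - b*x} = sup_x {(y-b)*x - a*x^2}
FOC: (y - b) - 2a*x = 0 => x* = (y - b)/(2a)
x* = (2.7284 + 8)/(2*8) = 0.6705
f*(2.7284) = (y-b)^2/(4a) = (2.7284 + 8)^2/(4*8)
= 115.0986/32 = 3.5968


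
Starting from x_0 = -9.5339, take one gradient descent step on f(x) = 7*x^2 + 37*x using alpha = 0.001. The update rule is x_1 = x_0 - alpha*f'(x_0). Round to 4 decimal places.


We compute the gradient at x_0 and apply the update.
f'(x) = 14*x + 37
f'(-9.5339) = 14*-9.5339 + 37 = -96.4746
x_1 = -9.5339 - 0.001*-96.4746 = -9.4374


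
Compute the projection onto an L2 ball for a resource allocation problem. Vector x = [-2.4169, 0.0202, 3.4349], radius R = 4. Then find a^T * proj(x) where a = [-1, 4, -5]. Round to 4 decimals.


Step 1: Compute ||x|| (intermediates to 6 decimals).
||x|| = sqrt((-2.4169)^2 + 0.0202^2 + 3.4349^2) = 4.200042
Step 2: Project.
Since ||x|| > R, scale = R/||x|| = 4/4.200042 = 0.952371, proj(x) = scale * x
proj(x) = [-2.301785, 0.019238, 3.271299]
Step 3: Dot product.
a^T * proj(x) = -1*(-2.301785) + 4*0.019238 - 5*3.271299 = -13.9778


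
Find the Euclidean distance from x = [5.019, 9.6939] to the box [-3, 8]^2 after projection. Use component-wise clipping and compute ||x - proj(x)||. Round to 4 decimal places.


Project each component onto [-3, 8].
clip(5.019) = 5.019, clip(9.6939) = 8.0
Projection = [5.019, 8.0]
Squared diffs: [0.0, 2.8693]
Distance = sqrt(2.8693) = 1.6939


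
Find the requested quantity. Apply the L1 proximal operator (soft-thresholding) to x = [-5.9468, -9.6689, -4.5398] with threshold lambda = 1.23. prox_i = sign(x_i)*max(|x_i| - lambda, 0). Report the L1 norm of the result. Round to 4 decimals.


Soft-thresholding with lambda = 1.23:
prox(-5.9468) = sign(-5.9468)*max(|-5.9468| - 1.23, 0) = -4.7168
prox(-9.6689) = sign(-9.6689)*max(|-9.6689| - 1.23, 0) = -8.4389
prox(-4.5398) = sign(-4.5398)*max(|-4.5398| - 1.23, 0) = -3.3098
prox(x) = [-4.7168, -8.4389, -3.3098]
||prox(x)||_1 = 4.7168 + 8.4389 + 3.3098 = 16.4655


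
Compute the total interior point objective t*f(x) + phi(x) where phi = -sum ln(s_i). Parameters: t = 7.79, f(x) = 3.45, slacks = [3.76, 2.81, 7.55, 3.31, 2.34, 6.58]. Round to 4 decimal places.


Step 1: Compute log-barrier.
ln values: [1.3244, 1.0332, 2.0215, 1.1969, 0.8502, 1.884]
phi = -(1.3244 + 1.0332 + 2.0215 + 1.1969 + 0.8502 + 1.884) = -8.3103
Step 2: Compute augmented objective.
t*f(x) = 7.79*3.45 = 26.8755
Total = 26.8755 - 8.3103 = 18.5652


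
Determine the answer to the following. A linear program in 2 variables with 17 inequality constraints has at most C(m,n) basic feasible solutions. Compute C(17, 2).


Each vertex corresponds to some choice of n active constraints out of m, so the number of vertices is at most C(m, n) = m! / (n!(m-n)!).
m = 17, n = 2
Numerator: 17 * 16
Denominator: 2! = 2
C(17, 2) = 136


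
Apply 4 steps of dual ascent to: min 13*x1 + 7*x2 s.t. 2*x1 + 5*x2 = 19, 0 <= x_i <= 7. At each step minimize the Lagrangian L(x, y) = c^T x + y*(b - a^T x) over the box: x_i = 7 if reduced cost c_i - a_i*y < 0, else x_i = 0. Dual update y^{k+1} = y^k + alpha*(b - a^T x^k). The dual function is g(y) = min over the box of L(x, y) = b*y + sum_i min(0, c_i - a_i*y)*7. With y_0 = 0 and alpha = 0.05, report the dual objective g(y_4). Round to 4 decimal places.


Dual ascent for LP: min 13*x1 + 7*x2, 2*x1 + 5*x2 = 19, 0 <= x_i <= 7
Step 1: y^k = 0.0, reduced costs: (13.0, 7.0)
  x^k = (0.0, 0.0), subgradient = b - a^T x = 19.0
  y^{k+1} = 0.0 + 0.05*19.0 = 0.95
Step 2: y^k = 0.95, reduced costs: (11.1, 2.25)
  x^k = (0.0, 0.0), subgradient = b - a^T x = 19.0
  y^{k+1} = 0.95 + 0.05*19.0 = 1.9
Step 3: y^k = 1.9, reduced costs: (9.2, -2.5)
  x^k = (0.0, 7.0), subgradient = b - a^T x = -16.0
  y^{k+1} = 1.9 + 0.05*-16.0 = 1.1
Step 4: y^k = 1.1, reduced costs: (10.8, 1.5)
  x^k = (0.0, 0.0), subgradient = b - a^T x = 19.0
  y^{k+1} = 1.1 + 0.05*19.0 = 2.05
Dual objective at y_4 = 2.05: reduced costs (8.9, -3.25), box minimizer x = (0.0, 7.0)
g(y_4) = b*y + (c1 - a1*y)*x1 + (c2 - a2*y)*x2 = 19*2.05 + 8.9*0.0 + (-3.25)*7.0 = 38.95 + 0.0 - 22.75 = 16.2


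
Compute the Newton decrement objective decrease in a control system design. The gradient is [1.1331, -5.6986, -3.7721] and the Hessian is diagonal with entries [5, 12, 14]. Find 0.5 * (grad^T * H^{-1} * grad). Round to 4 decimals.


Step 1: H is diagonal, so H^(-1) * g = [0.2266, -0.4749, -0.2694].
Step 2: g^T H^(-1) g = sum_i g_i^2 / H_ii
  = (1.1331)^2/5 + (-5.6986)^2/12 + (-3.7721)^2/14
  = 0.2568 + 2.7062 + 1.0163 = 3.9793
Step 3: Objective decrease = 0.5 * g^T H^(-1) g = 1.9896


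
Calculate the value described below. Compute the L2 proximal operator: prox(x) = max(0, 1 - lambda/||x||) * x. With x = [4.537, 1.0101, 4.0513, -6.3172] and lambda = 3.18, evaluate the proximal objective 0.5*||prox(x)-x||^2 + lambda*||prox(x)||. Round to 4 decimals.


Step 1: Compute ||x||.
||x|| = 8.8275
Step 2: Compute scaling factor.
scale = max(0, 1 - 3.18/8.8275) = 0.6398
Step 3: prox(x) = [2.9026, 0.6462, 2.5919, -4.0415]
||prox(x)|| = 5.6475
Step 4: Proximal objective.
0.5*||prox-x||^2 = 5.0562
lambda*||prox|| = 17.9591
Total = 23.0152


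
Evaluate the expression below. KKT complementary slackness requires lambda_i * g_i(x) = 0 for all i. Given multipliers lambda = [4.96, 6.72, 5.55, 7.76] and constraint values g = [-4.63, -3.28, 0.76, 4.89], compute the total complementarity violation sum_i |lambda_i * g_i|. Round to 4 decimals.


KKT complementary slackness check:
lambda_1 * g_1 = 4.96 * -4.63 = -22.9648
lambda_2 * g_2 = 6.72 * -3.28 = -22.0416
lambda_3 * g_3 = 5.55 * 0.76 = 4.218
lambda_4 * g_4 = 7.76 * 4.89 = 37.9464
Total violation = 22.9648 + 22.0416 + 4.218 + 37.9464 = 87.1708


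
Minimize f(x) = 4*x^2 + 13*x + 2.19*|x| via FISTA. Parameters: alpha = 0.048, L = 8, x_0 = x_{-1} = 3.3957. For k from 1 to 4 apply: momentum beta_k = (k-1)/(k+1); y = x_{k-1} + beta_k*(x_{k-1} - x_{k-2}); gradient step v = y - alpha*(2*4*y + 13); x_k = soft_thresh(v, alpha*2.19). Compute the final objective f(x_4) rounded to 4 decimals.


FISTA on f(x) = 4*x^2 + 13*x + 2.19*|x|
L = 8, alpha = 0.048
Iteration 1: beta = 0.0, y = 3.3957 + 0.0*(3.3957 - 3.3957) = 3.3957
  grad(y) = 40.1656, v = y - alpha*grad = 1.4678
  prox(v) = soft_thresh(1.4678, 0.1051) = 1.3626
Iteration 2: beta = 0.3333, y = 1.3626 + 0.3333*(1.3626 - 3.3957) = 0.6849
  grad(y) = 18.4795, v = y - alpha*grad = -0.2021
  prox(v) = soft_thresh(-0.2021, 0.1051) = -0.097
Iteration 3: beta = 0.5, y = -0.097 + 0.5*(-0.097 - 1.3626) = -0.8267
  grad(y) = 6.386, v = y - alpha*grad = -1.1333
  prox(v) = soft_thresh(-1.1333, 0.1051) = -1.0282
Iteration 4: beta = 0.6, y = -1.0282 + 0.6*(-1.0282 + 0.097) = -1.5869
  grad(y) = 0.305, v = y - alpha*grad = -1.6015
  prox(v) = soft_thresh(-1.6015, 0.1051) = -1.4964
f(x_4) = 4*(-1.4964)^2 + 13*(-1.4964) + 2.19*|-1.4964| = -7.2192


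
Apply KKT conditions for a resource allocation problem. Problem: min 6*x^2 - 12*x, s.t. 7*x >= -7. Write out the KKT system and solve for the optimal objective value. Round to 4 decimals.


Step 1: Try lambda = 0 (constraint inactive).
Stationarity: 2*6*x - 12 = 0
x* = 12/(2*6) = 1.0
Check constraint: 7*1.0 = 7.0 >= -7 -- satisfied.
Step 2: Compute optimal value.
f(x*) = 6*1.0^2 - 12*1.0 = -6.0


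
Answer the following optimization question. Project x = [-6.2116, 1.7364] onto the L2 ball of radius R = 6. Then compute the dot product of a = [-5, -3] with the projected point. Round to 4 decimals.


Step 1: Compute ||x|| (intermediates to 6 decimals).
||x|| = sqrt((-6.2116)^2 + 1.7364^2) = 6.449733
Step 2: Project.
Since ||x|| > R, scale = R/||x|| = 6/6.449733 = 0.930271, proj(x) = scale * x
proj(x) = [-5.778471, 1.615323]
Step 3: Dot product.
a^T * proj(x) = -5*(-5.778471) - 3*1.615323 = 24.0464


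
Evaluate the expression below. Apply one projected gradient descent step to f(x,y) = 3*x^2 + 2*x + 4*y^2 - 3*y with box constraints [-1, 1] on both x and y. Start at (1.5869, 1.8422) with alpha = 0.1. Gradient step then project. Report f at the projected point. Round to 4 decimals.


Step 1: Compute gradient at (1.5869, 1.8422).
grad_x = 2*3*1.5869 + 2 = 11.5214
grad_y = 2*4*1.8422 - 3 = 11.7376
Step 2: Gradient step.
x_raw = 1.5869 - 0.1*11.5214 = 0.4348
y_raw = 1.8422 - 0.1*11.7376 = 0.6684
Step 3: Project onto [-1, 1].
x_proj = clip(0.4348) = 0.4348
y_proj = clip(0.6684) = 0.6684
Step 4: Evaluate f.
f(0.4348, 0.6684) = 1.2185


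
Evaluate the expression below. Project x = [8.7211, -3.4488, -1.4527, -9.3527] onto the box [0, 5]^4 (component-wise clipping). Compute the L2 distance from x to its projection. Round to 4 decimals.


Project each component onto [0, 5].
clip(8.7211) = 5.0, clip(-3.4488) = 0.0, clip(-1.4527) = 0.0, clip(-9.3527) = 0.0
Projection = [5.0, 0.0, 0.0, 0.0]
Squared diffs: [13.8466, 11.8942, 2.1103, 87.473]
Distance = sqrt(115.3241) = 10.7389
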